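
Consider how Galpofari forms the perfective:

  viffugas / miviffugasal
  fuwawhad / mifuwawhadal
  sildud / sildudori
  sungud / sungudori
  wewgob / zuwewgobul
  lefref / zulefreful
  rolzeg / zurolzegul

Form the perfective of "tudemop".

zutudemopul

fuwawhad and sildud both end in -d yet inflect differently (mifuwawhadal, sildudori), so the final letter is not what conditions the rule; the last vowel is.
"tudemop" has last vowel 'o'. The one such stem in the data (wewgob → zuwewgobul) adds zu- … -ul around the stem, so the same rule applies.
So tudemop → zutudemopul.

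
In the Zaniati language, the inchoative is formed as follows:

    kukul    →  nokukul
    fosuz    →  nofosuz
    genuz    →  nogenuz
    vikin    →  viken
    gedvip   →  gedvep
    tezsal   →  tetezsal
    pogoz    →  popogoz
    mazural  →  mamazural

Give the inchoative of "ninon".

"ninon" has last vowel 'o'. The one such stem in the data (pogoz → popogoz) repeats the first consonant+vowel as a prefix (as do tezsal, mazural), so the same rule applies.
The other patterns: stems whose last vowel is 'u' add the prefix no-; stems whose last vowel is 'i' change the last vowel to 'e'.
So ninon → nininon.

nininon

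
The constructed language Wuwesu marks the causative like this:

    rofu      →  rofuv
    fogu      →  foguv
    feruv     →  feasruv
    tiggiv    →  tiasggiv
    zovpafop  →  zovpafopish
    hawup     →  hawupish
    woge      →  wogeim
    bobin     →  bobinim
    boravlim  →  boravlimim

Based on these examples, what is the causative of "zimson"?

"zimson" ends in -n. The one such stem in the data (bobin → bobinim) adds -im, so the same rule applies.
The other patterns: stems ending in -u drop the final letter and add -uv; stems ending in -v insert -as- after the first vowel; stems ending in -p add -ish.
So zimson → zimsonim.

zimsonim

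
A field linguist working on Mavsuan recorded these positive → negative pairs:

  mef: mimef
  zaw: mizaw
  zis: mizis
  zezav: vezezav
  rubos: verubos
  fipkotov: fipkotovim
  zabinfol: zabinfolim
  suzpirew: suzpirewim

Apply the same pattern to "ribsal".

"ribsal" has 2 vowels. The stems with 2 vowels (zezav → vezezav, rubos → verubos) add the prefix ve-.
The other patterns: stems with 1 vowel add the prefix mi-; stems with 3 vowels add -im.
So ribsal → veribsal.

veribsal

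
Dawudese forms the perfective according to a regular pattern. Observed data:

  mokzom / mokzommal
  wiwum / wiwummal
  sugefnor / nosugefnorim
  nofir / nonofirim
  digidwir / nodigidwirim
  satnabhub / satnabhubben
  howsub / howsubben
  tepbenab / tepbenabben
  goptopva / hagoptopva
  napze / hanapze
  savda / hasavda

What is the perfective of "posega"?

haposega

mokzom and sugefnor both have last vowel 'o' yet inflect differently (mokzommal, nosugefnorim), so the last vowel is not what conditions the rule; the final letter is.
"posega" ends in -a. The stems ending in -a (goptopva → hagoptopva, savda → hasavda) add the prefix ha-.
So posega → haposega.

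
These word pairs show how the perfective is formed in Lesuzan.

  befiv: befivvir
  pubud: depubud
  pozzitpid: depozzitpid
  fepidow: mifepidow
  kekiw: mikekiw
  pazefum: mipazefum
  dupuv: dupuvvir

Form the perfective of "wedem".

pubud and dupuv both have last vowel 'u' yet inflect differently (depubud, dupuvvir), so the last vowel is not what conditions the rule; the final letter is.
"wedem" ends in -m. The one such stem in the data (pazefum → mipazefum) adds the prefix mi-, so the same rule applies.
The other patterns: stems ending in -d add the prefix de-; stems ending in -v double the final consonant and add -ir.
So wedem → miwedem.

miwedem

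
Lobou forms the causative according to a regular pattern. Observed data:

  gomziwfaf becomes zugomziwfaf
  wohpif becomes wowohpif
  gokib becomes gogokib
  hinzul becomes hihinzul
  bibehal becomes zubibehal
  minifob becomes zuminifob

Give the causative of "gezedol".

gomziwfaf and wohpif both end in -f yet inflect differently (zugomziwfaf, wowohpif), so the final letter is not what conditions the rule; the number of vowels is.
"gezedol" has 3 vowels. The stems with 3 vowels (minifob → zuminifob, gomziwfaf → zugomziwfaf, bibehal → zubibehal) add the prefix zu-.
So gezedol → zugezedol.

zugezedol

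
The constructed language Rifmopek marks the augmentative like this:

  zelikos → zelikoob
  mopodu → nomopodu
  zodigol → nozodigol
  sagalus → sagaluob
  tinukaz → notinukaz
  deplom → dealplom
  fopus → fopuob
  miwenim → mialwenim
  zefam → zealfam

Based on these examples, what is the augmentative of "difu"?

nodifu

deplom and zelikos both have last vowel 'o' yet inflect differently (dealplom, zelikoob), so the last vowel is not what conditions the rule; the final letter is.
"difu" ends in -u. The one such stem in the data (mopodu → nomopodu) adds the prefix no-, so the same rule applies.
The other patterns: stems ending in -m insert -al- after the first vowel; stems ending in -s drop the final letter and add -ob.
So difu → nodifu.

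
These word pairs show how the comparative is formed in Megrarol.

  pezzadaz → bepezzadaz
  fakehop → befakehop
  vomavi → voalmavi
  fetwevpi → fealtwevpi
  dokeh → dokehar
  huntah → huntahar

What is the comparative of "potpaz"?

huntah and pezzadaz both have last vowel 'a' yet inflect differently (huntahar, bepezzadaz), so the last vowel is not what conditions the rule; the final letter is.
"potpaz" ends in -z. The one such stem in the data (pezzadaz → bepezzadaz) adds the prefix be-, so the same rule applies.
So potpaz → bepotpaz.

bepotpaz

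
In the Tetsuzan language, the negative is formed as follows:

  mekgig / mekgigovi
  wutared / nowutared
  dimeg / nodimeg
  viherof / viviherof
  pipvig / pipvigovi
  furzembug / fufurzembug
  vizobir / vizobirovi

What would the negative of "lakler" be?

"lakler" has last vowel 'e'. The stems whose last vowel is 'e' (wutared → nowutared, dimeg → nodimeg) add the prefix no-.
So lakler → nolakler.

nolakler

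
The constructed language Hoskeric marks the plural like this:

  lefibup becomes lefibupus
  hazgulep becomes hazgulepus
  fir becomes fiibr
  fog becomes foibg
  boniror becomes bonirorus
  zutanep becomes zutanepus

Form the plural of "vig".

viibg

boniror and fir both end in -r yet inflect differently (bonirorus, fiibr), so the final letter is not what conditions the rule; the number of vowels is.
"vig" has 1 vowel. The stems with 1 vowel (fir → fiibr, fog → foibg) insert -ib- after the first vowel.
The other pattern: stems with 3 vowels add -us.
So vig → viibg.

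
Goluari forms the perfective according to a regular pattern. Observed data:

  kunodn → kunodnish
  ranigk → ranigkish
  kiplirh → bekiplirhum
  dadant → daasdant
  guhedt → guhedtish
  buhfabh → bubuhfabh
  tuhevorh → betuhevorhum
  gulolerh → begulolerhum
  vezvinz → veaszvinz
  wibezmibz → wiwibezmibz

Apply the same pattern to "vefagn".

vefagnish

"vefagn" has second-to-last letter 'g'. The one such stem in the data (ranigk → ranigkish) adds -ish, so the same rule applies.
So vefagn → vefagnish.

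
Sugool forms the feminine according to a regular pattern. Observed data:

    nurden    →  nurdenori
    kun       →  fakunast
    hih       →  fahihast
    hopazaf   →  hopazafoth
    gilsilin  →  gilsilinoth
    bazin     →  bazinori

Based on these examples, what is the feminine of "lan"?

falanast

kun and bazin both end in -n yet inflect differently (fakunast, bazinori), so the final letter is not what conditions the rule; the number of vowels is.
"lan" has 1 vowel. The stems with 1 vowel (hih → fahihast, kun → fakunast) add fa- … -ast around the stem.
So lan → falanast.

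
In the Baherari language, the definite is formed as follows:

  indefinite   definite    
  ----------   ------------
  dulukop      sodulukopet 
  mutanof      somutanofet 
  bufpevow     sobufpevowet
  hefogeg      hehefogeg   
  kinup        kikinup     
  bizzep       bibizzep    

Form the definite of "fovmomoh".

dulukop and kinup both end in -p yet inflect differently (sodulukopet, kikinup), so the final letter is not what conditions the rule; the last vowel is.
"fovmomoh" has last vowel 'o'. The stems whose last vowel is 'o' (dulukop → sodulukopet, mutanof → somutanofet, bufpevow → sobufpevowet) add so- … -et around the stem.
So fovmomoh → sofovmomohet.

sofovmomohet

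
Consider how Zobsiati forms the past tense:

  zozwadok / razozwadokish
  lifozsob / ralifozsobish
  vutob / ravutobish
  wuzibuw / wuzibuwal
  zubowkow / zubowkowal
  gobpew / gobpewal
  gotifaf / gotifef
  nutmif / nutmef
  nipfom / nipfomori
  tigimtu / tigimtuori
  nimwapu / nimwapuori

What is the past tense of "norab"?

"norab" ends in -b. The stems ending in -b (lifozsob → ralifozsobish, vutob → ravutobish) add ra- … -ish around the stem.
The other patterns: stems ending in -w add -al; stems ending in -f change the last vowel to 'e'; stems ending in -m or -u add -ori.
So norab → ranorabish.

ranorabish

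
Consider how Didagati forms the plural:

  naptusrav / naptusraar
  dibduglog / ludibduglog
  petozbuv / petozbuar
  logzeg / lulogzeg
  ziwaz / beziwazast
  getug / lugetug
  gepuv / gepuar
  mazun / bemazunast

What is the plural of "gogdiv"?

gepuv and getug both have last vowel 'u' yet inflect differently (gepuar, lugetug), so the last vowel is not what conditions the rule; the final letter is.
"gogdiv" ends in -v. The stems ending in -v (gepuv → gepuar, naptusrav → naptusraar, petozbuv → petozbuar) drop the final letter and add -ar.
The other patterns: stems ending in -g add the prefix lu-; stems ending in -n or -z add be- … -ast around the stem.
So gogdiv → gogdiar.

gogdiar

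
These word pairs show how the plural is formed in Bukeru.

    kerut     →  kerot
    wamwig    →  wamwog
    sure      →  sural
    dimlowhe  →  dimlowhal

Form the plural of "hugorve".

sure and kerut both have 2 vowels yet inflect differently (sural, kerot), so the number of vowels is not what conditions the rule; the final letter is.
"hugorve" ends in -e. The stems ending in -e (sure → sural, dimlowhe → dimlowhal) drop the final letter and add -al.
The other pattern: stems ending in -g or -t change the last vowel to 'o'.
So hugorve → hugorval.

hugorval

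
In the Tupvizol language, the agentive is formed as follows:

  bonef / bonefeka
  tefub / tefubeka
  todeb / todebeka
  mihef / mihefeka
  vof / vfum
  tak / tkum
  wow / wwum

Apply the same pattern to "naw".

bonef and vof both end in -f yet inflect differently (bonefeka, vfum), so the final letter is not what conditions the rule; the number of vowels is.
"naw" has 1 vowel. The stems with 1 vowel (vof → vfum, tak → tkum, wow → wwum) delete the last vowel and add -um.
The other pattern: stems with 2 vowels add -eka.
So naw → nwum.

nwum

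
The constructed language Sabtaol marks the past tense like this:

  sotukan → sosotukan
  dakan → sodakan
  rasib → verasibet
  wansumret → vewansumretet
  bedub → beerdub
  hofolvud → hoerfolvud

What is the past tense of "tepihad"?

sotepihad

"tepihad" has last vowel 'a'. The stems whose last vowel is 'a' (sotukan → sosotukan, dakan → sodakan) add the prefix so-.
The other patterns: stems whose last vowel is 'e' or 'i' add ve- … -et around the stem; stems whose last vowel is 'u' insert -er- after the first vowel.
So tepihad → sotepihad.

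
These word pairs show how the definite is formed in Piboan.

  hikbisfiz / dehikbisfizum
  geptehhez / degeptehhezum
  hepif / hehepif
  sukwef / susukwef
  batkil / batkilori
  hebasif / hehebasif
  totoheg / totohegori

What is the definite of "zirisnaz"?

sukwef and geptehhez both have last vowel 'e' yet inflect differently (susukwef, degeptehhezum), so the last vowel is not what conditions the rule; the final letter is.
"zirisnaz" ends in -z. The stems ending in -z (geptehhez → degeptehhezum, hikbisfiz → dehikbisfizum) add de- … -um around the stem.
The other patterns: stems ending in -f repeat the first consonant+vowel as a prefix; stems ending in -g or -l add -ori.
So zirisnaz → dezirisnazum.

dezirisnazum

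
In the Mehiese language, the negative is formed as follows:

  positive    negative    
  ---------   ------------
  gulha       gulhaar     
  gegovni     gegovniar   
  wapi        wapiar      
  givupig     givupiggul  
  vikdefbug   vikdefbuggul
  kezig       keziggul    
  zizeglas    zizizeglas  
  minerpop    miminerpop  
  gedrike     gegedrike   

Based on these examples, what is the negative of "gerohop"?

gegovni and givupig both have last vowel 'i' yet inflect differently (gegovniar, givupiggul), so the last vowel is not what conditions the rule; the final letter is.
"gerohop" ends in -p. The one such stem in the data (minerpop → miminerpop) repeats the first consonant+vowel as a prefix (as do zizeglas, gedrike), so the same rule applies.
The other patterns: stems ending in -a or -i add -ar; stems ending in -g double the final consonant and add -ul.
So gerohop → gegerohop.

gegerohop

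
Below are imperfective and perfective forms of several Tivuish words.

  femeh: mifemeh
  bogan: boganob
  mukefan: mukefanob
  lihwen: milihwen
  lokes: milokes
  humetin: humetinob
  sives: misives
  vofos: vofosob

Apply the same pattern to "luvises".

miluvises

lihwen and humetin both end in -n yet inflect differently (milihwen, humetinob), so the final letter is not what conditions the rule; the last vowel is.
"luvises" has last vowel 'e'. The stems whose last vowel is 'e' (femeh → mifemeh, lihwen → milihwen, lokes → milokes) add the prefix mi-.
So luvises → miluvises.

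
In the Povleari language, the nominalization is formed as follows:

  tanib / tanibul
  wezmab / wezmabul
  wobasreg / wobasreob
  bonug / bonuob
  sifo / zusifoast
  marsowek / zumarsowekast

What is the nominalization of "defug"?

defuob

wobasreg and marsowek both have last vowel 'e' yet inflect differently (wobasreob, zumarsowekast), so the last vowel is not what conditions the rule; the final letter is.
"defug" ends in -g. The stems ending in -g (wobasreg → wobasreob, bonug → bonuob) drop the final letter and add -ob.
The other patterns: stems ending in -b add -ul; stems ending in -k or -o add zu- … -ast around the stem.
So defug → defuob.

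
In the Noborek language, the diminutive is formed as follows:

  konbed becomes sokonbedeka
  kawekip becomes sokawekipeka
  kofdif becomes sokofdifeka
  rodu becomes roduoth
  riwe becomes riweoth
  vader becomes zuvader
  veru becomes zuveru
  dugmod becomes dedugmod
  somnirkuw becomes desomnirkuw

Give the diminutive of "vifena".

zuvifena

"vifena" begins with v-. The stems beginning with v- (vader → zuvader, veru → zuveru) add the prefix zu-.
So vifena → zuvifena.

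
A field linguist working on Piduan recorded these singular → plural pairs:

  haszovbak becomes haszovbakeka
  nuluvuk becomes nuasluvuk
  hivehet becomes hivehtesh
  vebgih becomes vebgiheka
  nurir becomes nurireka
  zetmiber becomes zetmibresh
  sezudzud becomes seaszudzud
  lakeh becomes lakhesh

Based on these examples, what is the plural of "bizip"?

zetmiber and nurir both end in -r yet inflect differently (zetmibresh, nurireka), so the final letter is not what conditions the rule; the last vowel is.
"bizip" has last vowel 'i'. The stems whose last vowel is 'i' (nurir → nurireka, vebgih → vebgiheka) add -eka.
The other patterns: stems whose last vowel is 'u' insert -as- after the first vowel; stems whose last vowel is 'e' delete the last vowel and add -esh.
So bizip → bizipeka.

bizipeka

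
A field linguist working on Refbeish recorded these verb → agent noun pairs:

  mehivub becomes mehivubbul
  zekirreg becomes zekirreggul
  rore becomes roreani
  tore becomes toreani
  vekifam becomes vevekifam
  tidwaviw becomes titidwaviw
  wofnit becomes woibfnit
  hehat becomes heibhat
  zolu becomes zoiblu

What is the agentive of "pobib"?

pobibbul

zekirreg and rore both have last vowel 'e' yet inflect differently (zekirreggul, roreani), so the last vowel is not what conditions the rule; the final letter is.
"pobib" ends in -b. The one such stem in the data (mehivub → mehivubbul) doubles the final consonant and adds -ul (as does zekirreg), so the same rule applies.
The other patterns: stems ending in -e add -ani; stems ending in -m or -w repeat the first consonant+vowel as a prefix; stems ending in -t or -u insert -ib- after the first vowel.
So pobib → pobibbul.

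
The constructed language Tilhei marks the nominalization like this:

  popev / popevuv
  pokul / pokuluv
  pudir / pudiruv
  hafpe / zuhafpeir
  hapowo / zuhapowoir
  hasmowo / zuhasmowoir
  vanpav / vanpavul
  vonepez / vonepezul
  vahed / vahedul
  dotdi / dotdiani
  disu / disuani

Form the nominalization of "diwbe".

popev and vanpav both end in -v yet inflect differently (popevuv, vanpavul), so the final letter is not what conditions the rule; the first letter is.
"diwbe" begins with d-. The stems beginning with d- (dotdi → dotdiani, disu → disuani) add -ani.
The other patterns: stems beginning with p- add -uv; stems beginning with h- add zu- … -ir around the stem; stems beginning with v- add -ul.
So diwbe → diwbeani.

diwbeani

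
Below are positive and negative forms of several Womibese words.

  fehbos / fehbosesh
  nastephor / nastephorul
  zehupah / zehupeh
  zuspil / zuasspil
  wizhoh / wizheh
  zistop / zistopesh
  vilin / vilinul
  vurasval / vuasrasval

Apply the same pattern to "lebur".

vurasval and zehupah both have last vowel 'a' yet inflect differently (vuasrasval, zehupeh), so the last vowel is not what conditions the rule; the final letter is.
"lebur" ends in -r. The one such stem in the data (nastephor → nastephorul) adds -ul, so the same rule applies.
So lebur → leburul.

leburul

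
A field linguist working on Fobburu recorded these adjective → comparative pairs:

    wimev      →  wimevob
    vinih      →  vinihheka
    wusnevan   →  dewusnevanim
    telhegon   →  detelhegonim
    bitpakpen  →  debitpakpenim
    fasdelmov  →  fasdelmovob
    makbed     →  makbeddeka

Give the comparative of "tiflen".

"tiflen" ends in -n. The stems ending in -n (telhegon → detelhegonim, wusnevan → dewusnevanim, bitpakpen → debitpakpenim) add de- … -im around the stem.
The other patterns: stems ending in -v add -ob; stems ending in -d or -h double the final consonant and add -eka.
So tiflen → detiflenim.

detiflenim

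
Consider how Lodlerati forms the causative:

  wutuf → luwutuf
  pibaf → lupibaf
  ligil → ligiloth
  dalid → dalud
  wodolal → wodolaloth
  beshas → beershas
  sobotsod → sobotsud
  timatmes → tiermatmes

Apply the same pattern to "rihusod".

rihusud

dalid and ligil both have last vowel 'i' yet inflect differently (dalud, ligiloth), so the last vowel is not what conditions the rule; the final letter is.
"rihusod" ends in -d. The stems ending in -d (dalid → dalud, sobotsod → sobotsud) change the last vowel to 'u'.
So rihusod → rihusud.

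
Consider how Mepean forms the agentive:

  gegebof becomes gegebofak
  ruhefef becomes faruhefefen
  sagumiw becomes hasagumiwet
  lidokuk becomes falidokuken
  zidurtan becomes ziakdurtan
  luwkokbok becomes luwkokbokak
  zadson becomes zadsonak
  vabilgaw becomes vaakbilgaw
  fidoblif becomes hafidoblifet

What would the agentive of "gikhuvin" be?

hagikhuvinet

"gikhuvin" has last vowel 'i'. The stems whose last vowel is 'i' (sagumiw → hasagumiwet, fidoblif → hafidoblifet) add ha- … -et around the stem.
The other patterns: stems whose last vowel is 'o' add -ak; stems whose last vowel is 'a' insert -ak- after the first vowel; stems whose last vowel is 'e' or 'u' add fa- … -en around the stem.
So gikhuvin → hagikhuvinet.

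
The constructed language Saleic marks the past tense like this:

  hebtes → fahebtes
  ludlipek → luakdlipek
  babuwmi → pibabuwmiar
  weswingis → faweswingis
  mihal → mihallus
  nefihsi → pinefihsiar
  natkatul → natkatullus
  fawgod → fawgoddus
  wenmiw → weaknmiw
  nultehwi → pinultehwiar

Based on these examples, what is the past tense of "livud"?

weswingis and babuwmi both have last vowel 'i' yet inflect differently (faweswingis, pibabuwmiar), so the last vowel is not what conditions the rule; the final letter is.
"livud" ends in -d. The one such stem in the data (fawgod → fawgoddus) doubles the final consonant and adds -us (as do natkatul, mihal), so the same rule applies.
The other patterns: stems ending in -s add the prefix fa-; stems ending in -i add pi- … -ar around the stem; stems ending in -k or -w insert -ak- after the first vowel.
So livud → livuddus.

livuddus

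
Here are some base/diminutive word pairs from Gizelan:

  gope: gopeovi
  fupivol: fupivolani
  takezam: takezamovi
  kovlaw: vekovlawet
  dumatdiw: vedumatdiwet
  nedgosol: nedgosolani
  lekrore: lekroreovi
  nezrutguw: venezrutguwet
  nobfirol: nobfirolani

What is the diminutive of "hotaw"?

kovlaw and takezam both have last vowel 'a' yet inflect differently (vekovlawet, takezamovi), so the last vowel is not what conditions the rule; the final letter is.
"hotaw" ends in -w. The stems ending in -w (kovlaw → vekovlawet, dumatdiw → vedumatdiwet, nezrutguw → venezrutguwet) add ve- … -et around the stem.
The other patterns: stems ending in -l add -ani; stems ending in -e or -m add -ovi.
So hotaw → vehotawet.

vehotawet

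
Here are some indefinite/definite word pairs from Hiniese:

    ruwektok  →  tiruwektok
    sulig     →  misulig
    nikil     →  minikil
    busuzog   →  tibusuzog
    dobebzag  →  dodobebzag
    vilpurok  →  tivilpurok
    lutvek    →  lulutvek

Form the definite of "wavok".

"wavok" has last vowel 'o'. The stems whose last vowel is 'o' (ruwektok → tiruwektok, vilpurok → tivilpurok, busuzog → tibusuzog) add the prefix ti-.
So wavok → tiwavok.

tiwavok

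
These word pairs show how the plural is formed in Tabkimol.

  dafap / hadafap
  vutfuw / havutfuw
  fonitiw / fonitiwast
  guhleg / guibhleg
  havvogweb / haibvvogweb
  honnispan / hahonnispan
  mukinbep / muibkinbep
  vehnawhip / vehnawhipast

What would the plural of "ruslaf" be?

"ruslaf" has last vowel 'a'. The stems whose last vowel is 'a' (honnispan → hahonnispan, dafap → hadafap) add the prefix ha-.
The other patterns: stems whose last vowel is 'e' insert -ib- after the first vowel; stems whose last vowel is 'i' add -ast.
So ruslaf → haruslaf.

haruslaf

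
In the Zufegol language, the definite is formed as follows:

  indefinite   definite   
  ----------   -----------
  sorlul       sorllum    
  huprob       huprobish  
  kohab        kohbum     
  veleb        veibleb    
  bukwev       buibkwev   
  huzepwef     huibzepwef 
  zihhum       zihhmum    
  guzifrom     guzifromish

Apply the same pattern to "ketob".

ketobish

"ketob" has last vowel 'o'. The stems whose last vowel is 'o' (huprob → huprobish, guzifrom → guzifromish) add -ish.
So ketob → ketobish.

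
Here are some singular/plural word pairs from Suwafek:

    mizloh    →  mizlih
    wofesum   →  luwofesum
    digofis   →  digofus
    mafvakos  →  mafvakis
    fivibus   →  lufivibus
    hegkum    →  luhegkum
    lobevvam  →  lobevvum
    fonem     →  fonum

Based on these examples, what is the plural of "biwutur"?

lubiwutur

mafvakos and fivibus both end in -s yet inflect differently (mafvakis, lufivibus), so the final letter is not what conditions the rule; the last vowel is.
"biwutur" has last vowel 'u'. The stems whose last vowel is 'u' (fivibus → lufivibus, wofesum → luwofesum, hegkum → luhegkum) add the prefix lu-.
The other patterns: stems whose last vowel is 'o' change the last vowel to 'i'; stems whose last vowel is 'a', 'e' or 'i' change the last vowel to 'u'.
So biwutur → lubiwutur.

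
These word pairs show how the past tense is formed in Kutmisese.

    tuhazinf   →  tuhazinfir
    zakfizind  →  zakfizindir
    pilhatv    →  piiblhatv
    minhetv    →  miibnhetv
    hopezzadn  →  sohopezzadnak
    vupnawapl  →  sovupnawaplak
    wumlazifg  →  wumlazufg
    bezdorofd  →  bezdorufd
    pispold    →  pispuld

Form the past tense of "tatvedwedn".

zakfizind and bezdorofd both end in -d yet inflect differently (zakfizindir, bezdorufd), so the final letter is not what conditions the rule; the second-to-last letter is.
"tatvedwedn" has second-to-last letter 'd'. The one such stem in the data (hopezzadn → sohopezzadnak) adds so- … -ak around the stem, so the same rule applies.
The other patterns: stems whose second-to-last letter is 'n' add -ir; stems whose second-to-last letter is 't' insert -ib- after the first vowel; stems whose second-to-last letter is 'f' or 'l' change the last vowel to 'u'.
So tatvedwedn → sotatvedwednak.

sotatvedwednak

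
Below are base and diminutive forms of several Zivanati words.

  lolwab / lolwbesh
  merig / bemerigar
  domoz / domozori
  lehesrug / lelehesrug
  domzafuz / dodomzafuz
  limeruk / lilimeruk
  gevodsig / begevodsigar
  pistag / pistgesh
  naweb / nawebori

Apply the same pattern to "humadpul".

huhumadpul

domzafuz and domoz both end in -z yet inflect differently (dodomzafuz, domozori), so the final letter is not what conditions the rule; the last vowel is.
"humadpul" has last vowel 'u'. The stems whose last vowel is 'u' (domzafuz → dodomzafuz, lehesrug → lelehesrug, limeruk → lilimeruk) repeat the first consonant+vowel as a prefix.
The other patterns: stems whose last vowel is 'e' or 'o' add -ori; stems whose last vowel is 'a' delete the last vowel and add -esh; stems whose last vowel is 'i' add be- … -ar around the stem.
So humadpul → huhumadpul.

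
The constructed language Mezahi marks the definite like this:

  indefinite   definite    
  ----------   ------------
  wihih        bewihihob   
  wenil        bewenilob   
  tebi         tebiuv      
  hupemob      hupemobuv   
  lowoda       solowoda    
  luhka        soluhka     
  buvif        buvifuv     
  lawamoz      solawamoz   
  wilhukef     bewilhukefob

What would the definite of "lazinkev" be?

solazinkev

"lazinkev" begins with l-. The stems beginning with l- (lawamoz → solawamoz, luhka → soluhka, lowoda → solowoda) add the prefix so-.
So lazinkev → solazinkev.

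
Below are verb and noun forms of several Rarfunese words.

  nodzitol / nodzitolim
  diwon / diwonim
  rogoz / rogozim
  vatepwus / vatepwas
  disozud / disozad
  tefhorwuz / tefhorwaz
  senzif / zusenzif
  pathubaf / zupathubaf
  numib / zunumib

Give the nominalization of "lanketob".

"lanketob" has last vowel 'o'. The stems whose last vowel is 'o' (rogoz → rogozim, nodzitol → nodzitolim, diwon → diwonim) add -im.
So lanketob → lanketobim.

lanketobim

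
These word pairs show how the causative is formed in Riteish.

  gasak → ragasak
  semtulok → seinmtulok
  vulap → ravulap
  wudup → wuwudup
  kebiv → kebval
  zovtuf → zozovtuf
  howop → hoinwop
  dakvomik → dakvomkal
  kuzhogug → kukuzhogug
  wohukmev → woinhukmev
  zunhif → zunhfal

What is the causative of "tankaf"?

zovtuf and zunhif both end in -f yet inflect differently (zozovtuf, zunhfal), so the final letter is not what conditions the rule; the last vowel is.
"tankaf" has last vowel 'a'. The stems whose last vowel is 'a' (gasak → ragasak, vulap → ravulap) add the prefix ra-.
The other patterns: stems whose last vowel is 'u' repeat the first consonant+vowel as a prefix; stems whose last vowel is 'i' delete the last vowel and add -al; stems whose last vowel is 'e' or 'o' insert -in- after the first vowel.
So tankaf → ratankaf.

ratankaf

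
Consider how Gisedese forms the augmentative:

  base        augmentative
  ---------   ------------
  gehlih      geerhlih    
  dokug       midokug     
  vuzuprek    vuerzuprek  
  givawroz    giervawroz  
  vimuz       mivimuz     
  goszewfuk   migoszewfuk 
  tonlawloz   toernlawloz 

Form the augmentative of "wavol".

waervol

"wavol" has last vowel 'o'. The stems whose last vowel is 'o' (tonlawloz → toernlawloz, givawroz → giervawroz) insert -er- after the first vowel.
The other pattern: stems whose last vowel is 'u' add the prefix mi-.
So wavol → waervol.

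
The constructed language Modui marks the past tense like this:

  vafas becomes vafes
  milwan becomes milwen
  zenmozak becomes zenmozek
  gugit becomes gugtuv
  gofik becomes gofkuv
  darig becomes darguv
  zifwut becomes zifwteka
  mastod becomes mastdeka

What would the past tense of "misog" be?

zenmozak and gofik both end in -k yet inflect differently (zenmozek, gofkuv), so the final letter is not what conditions the rule; the last vowel is.
"misog" has last vowel 'o'. The one such stem in the data (mastod → mastdeka) deletes the last vowel and adds -eka (as does zifwut), so the same rule applies.
The other patterns: stems whose last vowel is 'a' change the last vowel to 'e'; stems whose last vowel is 'i' delete the last vowel and add -uv.
So misog → misgeka.

misgeka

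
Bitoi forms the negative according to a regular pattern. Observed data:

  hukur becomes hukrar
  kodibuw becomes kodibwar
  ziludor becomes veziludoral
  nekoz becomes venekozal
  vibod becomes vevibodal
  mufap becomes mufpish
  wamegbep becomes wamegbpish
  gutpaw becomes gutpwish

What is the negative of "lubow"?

hukur and ziludor both end in -r yet inflect differently (hukrar, veziludoral), so the final letter is not what conditions the rule; the last vowel is.
"lubow" has last vowel 'o'. The stems whose last vowel is 'o' (ziludor → veziludoral, nekoz → venekozal, vibod → vevibodal) add ve- … -al around the stem.
So lubow → velubowal.

velubowal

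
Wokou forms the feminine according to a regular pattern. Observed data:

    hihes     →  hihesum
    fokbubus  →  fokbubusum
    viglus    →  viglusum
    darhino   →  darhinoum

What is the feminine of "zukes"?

Every pair shown (hihes → hihesum, fokbubus → fokbubusum, viglus → viglusum, …) follows the same rule: add -um.
So zukes → zukesum.

zukesum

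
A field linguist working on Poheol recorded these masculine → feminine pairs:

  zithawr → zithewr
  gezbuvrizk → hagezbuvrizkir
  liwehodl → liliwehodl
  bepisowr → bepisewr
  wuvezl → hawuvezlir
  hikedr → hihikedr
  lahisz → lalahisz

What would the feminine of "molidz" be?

momolidz

wuvezl and liwehodl both end in -l yet inflect differently (hawuvezlir, liliwehodl), so the final letter is not what conditions the rule; the second-to-last letter is.
"molidz" has second-to-last letter 'd'. The stems whose second-to-last letter is 'd' (liwehodl → liliwehodl, hikedr → hihikedr) repeat the first consonant+vowel as a prefix.
So molidz → momolidz.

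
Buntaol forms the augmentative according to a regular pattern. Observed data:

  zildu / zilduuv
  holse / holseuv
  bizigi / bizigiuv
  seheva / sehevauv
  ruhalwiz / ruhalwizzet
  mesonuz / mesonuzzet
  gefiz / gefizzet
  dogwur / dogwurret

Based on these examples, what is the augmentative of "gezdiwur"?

gezdiwurret

bizigi and ruhalwiz both have last vowel 'i' yet inflect differently (bizigiuv, ruhalwizzet), so the last vowel is not what conditions the rule; whether the stem ends in a vowel or a consonant is.
"gezdiwur" ends in a consonant. The stems ending in a consonant (ruhalwiz → ruhalwizzet, mesonuz → mesonuzzet, gefiz → gefizzet) double the final consonant and add -et.
So gezdiwur → gezdiwurret.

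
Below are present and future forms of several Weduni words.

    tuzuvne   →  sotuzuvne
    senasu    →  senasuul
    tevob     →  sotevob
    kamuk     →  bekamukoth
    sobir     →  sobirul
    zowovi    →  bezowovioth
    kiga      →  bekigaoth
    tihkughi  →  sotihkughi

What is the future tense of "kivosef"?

tihkughi and zowovi both end in -i yet inflect differently (sotihkughi, bezowovioth), so the final letter is not what conditions the rule; the first letter is.
"kivosef" begins with k-. The stems beginning with k- (kamuk → bekamukoth, kiga → bekigaoth) add be- … -oth around the stem.
So kivosef → bekivosefoth.

bekivosefoth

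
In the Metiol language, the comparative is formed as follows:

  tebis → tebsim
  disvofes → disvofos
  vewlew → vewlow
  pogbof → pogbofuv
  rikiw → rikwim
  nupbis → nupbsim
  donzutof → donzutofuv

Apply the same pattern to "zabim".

zabmim

"zabim" has last vowel 'i'. The stems whose last vowel is 'i' (nupbis → nupbsim, rikiw → rikwim, tebis → tebsim) delete the last vowel and add -im.
The other patterns: stems whose last vowel is 'o' add -uv; stems whose last vowel is 'e' change the last vowel to 'o'.
So zabim → zabmim.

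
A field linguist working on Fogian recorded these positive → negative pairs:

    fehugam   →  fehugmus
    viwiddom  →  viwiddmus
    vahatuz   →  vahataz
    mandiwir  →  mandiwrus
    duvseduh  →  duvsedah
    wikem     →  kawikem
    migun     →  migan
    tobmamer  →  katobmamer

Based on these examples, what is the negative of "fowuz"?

wikem and fehugam both end in -m yet inflect differently (kawikem, fehugmus), so the final letter is not what conditions the rule; the last vowel is.
"fowuz" has last vowel 'u'. The stems whose last vowel is 'u' (migun → migan, vahatuz → vahataz, duvseduh → duvsedah) change the last vowel to 'a'.
So fowuz → fowaz.

fowaz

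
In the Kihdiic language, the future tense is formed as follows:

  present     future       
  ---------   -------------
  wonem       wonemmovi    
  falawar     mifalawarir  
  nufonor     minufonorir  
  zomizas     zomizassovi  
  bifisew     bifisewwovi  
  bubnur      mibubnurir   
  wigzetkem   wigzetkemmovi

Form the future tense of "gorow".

gorowwovi

falawar and zomizas both have last vowel 'a' yet inflect differently (mifalawarir, zomizassovi), so the last vowel is not what conditions the rule; the final letter is.
"gorow" ends in -w. The one such stem in the data (bifisew → bifisewwovi) doubles the final consonant and adds -ovi (as do zomizas, wonem), so the same rule applies.
The other pattern: stems ending in -r add mi- … -ir around the stem.
So gorow → gorowwovi.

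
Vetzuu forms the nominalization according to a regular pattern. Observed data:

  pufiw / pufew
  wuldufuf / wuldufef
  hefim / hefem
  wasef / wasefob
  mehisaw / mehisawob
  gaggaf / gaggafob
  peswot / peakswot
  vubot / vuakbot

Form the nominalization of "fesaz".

fesazob

"fesaz" has last vowel 'a'. The stems whose last vowel is 'a' (mehisaw → mehisawob, gaggaf → gaggafob) add -ob.
The other patterns: stems whose last vowel is 'i' or 'u' change the last vowel to 'e'; stems whose last vowel is 'o' insert -ak- after the first vowel.
So fesaz → fesazob.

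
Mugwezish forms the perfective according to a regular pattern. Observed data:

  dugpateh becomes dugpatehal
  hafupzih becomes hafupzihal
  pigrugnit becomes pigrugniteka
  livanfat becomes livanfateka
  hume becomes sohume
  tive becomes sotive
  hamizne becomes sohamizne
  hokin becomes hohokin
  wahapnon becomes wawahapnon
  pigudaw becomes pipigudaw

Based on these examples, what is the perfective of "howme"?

hafupzih and pigrugnit both have last vowel 'i' yet inflect differently (hafupzihal, pigrugniteka), so the last vowel is not what conditions the rule; the final letter is.
"howme" ends in -e. The stems ending in -e (hume → sohume, tive → sotive, hamizne → sohamizne) add the prefix so-.
So howme → sohowme.

sohowme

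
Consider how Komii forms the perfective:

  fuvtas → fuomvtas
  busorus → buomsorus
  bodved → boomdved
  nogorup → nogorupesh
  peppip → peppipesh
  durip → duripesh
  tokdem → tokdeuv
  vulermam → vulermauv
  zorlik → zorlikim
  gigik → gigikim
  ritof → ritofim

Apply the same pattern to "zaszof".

zaszofim

busorus and nogorup both have last vowel 'u' yet inflect differently (buomsorus, nogorupesh), so the last vowel is not what conditions the rule; the final letter is.
"zaszof" ends in -f. The one such stem in the data (ritof → ritofim) adds -im, so the same rule applies.
So zaszof → zaszofim.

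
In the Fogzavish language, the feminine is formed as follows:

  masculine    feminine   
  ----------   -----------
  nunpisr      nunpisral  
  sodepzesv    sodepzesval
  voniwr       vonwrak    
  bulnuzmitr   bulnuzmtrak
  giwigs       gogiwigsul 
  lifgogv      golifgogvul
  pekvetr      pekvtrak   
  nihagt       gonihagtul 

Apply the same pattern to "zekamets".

zekamtsak

"zekamets" has second-to-last letter 't'. The stems whose second-to-last letter is 't' (pekvetr → pekvtrak, bulnuzmitr → bulnuzmtrak) delete the last vowel and add -ak.
So zekamets → zekamtsak.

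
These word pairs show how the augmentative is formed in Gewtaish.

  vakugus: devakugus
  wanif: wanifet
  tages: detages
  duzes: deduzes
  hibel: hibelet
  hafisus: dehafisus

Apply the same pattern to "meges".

"meges" ends in -s. The stems ending in -s (vakugus → devakugus, duzes → deduzes, tages → detages) add the prefix de-.
So meges → demeges.

demeges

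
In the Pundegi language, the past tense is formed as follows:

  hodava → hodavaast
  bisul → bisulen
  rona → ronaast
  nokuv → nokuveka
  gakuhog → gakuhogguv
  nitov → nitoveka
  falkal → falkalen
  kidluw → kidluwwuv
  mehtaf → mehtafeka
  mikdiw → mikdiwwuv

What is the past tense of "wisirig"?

wisirigguv

falkal and hodava both have last vowel 'a' yet inflect differently (falkalen, hodavaast), so the last vowel is not what conditions the rule; the final letter is.
"wisirig" ends in -g. The one such stem in the data (gakuhog → gakuhogguv) doubles the final consonant and adds -uv (as do kidluw, mikdiw), so the same rule applies.
The other patterns: stems ending in -l add -en; stems ending in -a add -ast; stems ending in -f or -v add -eka.
So wisirig → wisirigguv.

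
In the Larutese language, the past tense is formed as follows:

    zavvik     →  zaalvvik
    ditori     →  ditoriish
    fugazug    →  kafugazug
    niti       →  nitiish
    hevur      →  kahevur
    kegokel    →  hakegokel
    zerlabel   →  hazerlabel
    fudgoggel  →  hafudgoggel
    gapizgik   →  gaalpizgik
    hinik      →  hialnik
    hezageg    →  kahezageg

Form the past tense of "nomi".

zavvik and niti both have last vowel 'i' yet inflect differently (zaalvvik, nitiish), so the last vowel is not what conditions the rule; the final letter is.
"nomi" ends in -i. The stems ending in -i (niti → nitiish, ditori → ditoriish) add -ish.
The other patterns: stems ending in -l add the prefix ha-; stems ending in -k insert -al- after the first vowel; stems ending in -g or -r add the prefix ka-.
So nomi → nomiish.

nomiish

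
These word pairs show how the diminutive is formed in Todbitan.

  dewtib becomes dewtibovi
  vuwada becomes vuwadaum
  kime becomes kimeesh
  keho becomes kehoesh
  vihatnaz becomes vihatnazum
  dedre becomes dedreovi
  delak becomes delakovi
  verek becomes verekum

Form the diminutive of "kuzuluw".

kuzuluwesh

verek and delak both end in -k yet inflect differently (verekum, delakovi), so the final letter is not what conditions the rule; the first letter is.
"kuzuluw" begins with k-. The stems beginning with k- (keho → kehoesh, kime → kimeesh) add -esh.
The other patterns: stems beginning with v- add -um; stems beginning with d- add -ovi.
So kuzuluw → kuzuluwesh.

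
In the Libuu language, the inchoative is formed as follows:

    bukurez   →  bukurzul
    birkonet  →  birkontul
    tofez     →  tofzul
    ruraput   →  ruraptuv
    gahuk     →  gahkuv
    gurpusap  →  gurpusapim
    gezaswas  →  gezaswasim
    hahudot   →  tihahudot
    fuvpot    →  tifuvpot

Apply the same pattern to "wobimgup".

wobimgpuv

birkonet and ruraput both end in -t yet inflect differently (birkontul, ruraptuv), so the final letter is not what conditions the rule; the last vowel is.
"wobimgup" has last vowel 'u'. The stems whose last vowel is 'u' (ruraput → ruraptuv, gahuk → gahkuv) delete the last vowel and add -uv.
So wobimgup → wobimgpuv.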